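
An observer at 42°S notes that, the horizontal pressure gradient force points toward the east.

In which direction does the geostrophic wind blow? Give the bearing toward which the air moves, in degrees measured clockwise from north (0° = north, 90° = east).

The pressure-gradient force points toward the east (bearing 090°).
Geostrophic balance: in the Southern Hemisphere the Coriolis force deflects motion to the left, so the geostrophic wind blows 90° to the left of the pressure-gradient force (low pressure on the right).
Rotating 090° by 90° counterclockwise gives 000° — the wind blows toward the north.

000°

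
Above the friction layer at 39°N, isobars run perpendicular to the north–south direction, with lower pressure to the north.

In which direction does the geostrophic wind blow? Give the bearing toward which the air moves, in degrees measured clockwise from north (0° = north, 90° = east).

090°

The pressure-gradient force points toward the north (bearing 000°).
Geostrophic balance: in the Northern Hemisphere the Coriolis force deflects motion to the right, so the geostrophic wind blows 90° to the right of the pressure-gradient force (low pressure on the left).
Rotating 000° by 90° clockwise gives 090° — the wind blows toward the east.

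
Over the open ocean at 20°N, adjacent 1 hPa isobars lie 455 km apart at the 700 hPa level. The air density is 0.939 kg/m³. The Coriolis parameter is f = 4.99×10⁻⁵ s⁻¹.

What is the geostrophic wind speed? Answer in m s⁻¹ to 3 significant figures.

4.69 m s⁻¹

Pressure gradient: |∂P/∂n| = 100 Pa / 455000 m = 2.20×10⁻⁴ Pa/m
Geostrophic balance (pressure-gradient force = Coriolis force):
V_g = (1/(fρ)) |∂P/∂n| = 2.20×10⁻⁴ / (4.99×10⁻⁵ × 0.939) = 4.69 m/s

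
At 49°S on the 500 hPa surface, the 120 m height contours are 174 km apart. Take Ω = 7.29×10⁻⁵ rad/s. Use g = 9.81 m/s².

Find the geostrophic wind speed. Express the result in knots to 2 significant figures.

Coriolis parameter at 49°S:
f = 2Ω sin φ = 2 × 7.29×10⁻⁵ × sin 49° = 1.10×10⁻⁴ s⁻¹
Height gradient: |∂Z/∂n| = 120 m / 174000 m = 6.90×10⁻⁴
On a pressure surface, geostrophic balance gives V_g = (g/f)|∂Z/∂n|:
V_g = 9.81 × 6.90×10⁻⁴ / 1.10×10⁻⁴ = 61.5 m/s
Converting: 61.5 m/s × 1.944 = 120 knots

120 knots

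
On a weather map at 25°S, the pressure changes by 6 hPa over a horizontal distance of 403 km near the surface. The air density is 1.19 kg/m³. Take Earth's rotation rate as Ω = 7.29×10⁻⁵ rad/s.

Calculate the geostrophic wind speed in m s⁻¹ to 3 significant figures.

20.3 m s⁻¹

Coriolis parameter at 25°S:
f = 2Ω sin φ = 2 × 7.29×10⁻⁵ × sin 25° = 6.16×10⁻⁵ s⁻¹
Pressure gradient: |∂P/∂n| = 600 Pa / 403000 m = 1.49×10⁻³ Pa/m
Geostrophic balance (pressure-gradient force = Coriolis force):
V_g = (1/(fρ)) |∂P/∂n| = 1.49×10⁻³ / (6.16×10⁻⁵ × 1.19) = 20.3 m/s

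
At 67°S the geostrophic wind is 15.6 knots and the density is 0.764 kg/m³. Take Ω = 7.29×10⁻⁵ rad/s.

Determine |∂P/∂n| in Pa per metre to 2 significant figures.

Coriolis parameter at 67°S:
f = 2Ω sin φ = 2 × 7.29×10⁻⁵ × sin 67° = 1.34×10⁻⁴ s⁻¹
Wind speed in SI: 15.6 knots = 8.03 m/s
Geostrophic balance rearranged: |∂P/∂n| = f ρ V_g
|∂P/∂n| = 1.34×10⁻⁴ × 0.764 × 8.03 = 8.23×10⁻⁴ Pa/m

8.2×10⁻⁴ Pa/m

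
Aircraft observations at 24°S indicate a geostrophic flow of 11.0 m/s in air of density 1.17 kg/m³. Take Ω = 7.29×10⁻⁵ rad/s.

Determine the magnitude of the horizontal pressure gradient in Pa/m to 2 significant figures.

Coriolis parameter at 24°S:
f = 2Ω sin φ = 2 × 7.29×10⁻⁵ × sin 24° = 5.93×10⁻⁵ s⁻¹
Geostrophic balance rearranged: |∂P/∂n| = f ρ V_g
|∂P/∂n| = 5.93×10⁻⁵ × 1.17 × 11.0 = 7.63×10⁻⁴ Pa/m

7.6×10⁻⁴ Pa/m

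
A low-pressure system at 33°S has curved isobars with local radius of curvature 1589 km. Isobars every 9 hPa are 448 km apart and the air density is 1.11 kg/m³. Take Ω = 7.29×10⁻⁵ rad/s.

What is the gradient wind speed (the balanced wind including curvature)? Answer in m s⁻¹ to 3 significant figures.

19.7 m s⁻¹

Coriolis parameter at 33°S:
f = 2Ω sin φ = 2 × 7.29×10⁻⁵ × sin 33° = 7.94×10⁻⁵ s⁻¹
Pressure gradient: |∂P/∂n| = 900 Pa / 448000 m = 2.01×10⁻³ Pa/m
Geostrophic speed: V_g = |∂P/∂n|/(fρ) = 2.01×10⁻³/(7.94×10⁻⁵ × 1.11) = 22.8 m/s
Around a low, centrifugal force acts outward with Coriolis, so pressure-gradient force balances both:
(1/ρ)|∂P/∂n| = fV + V²/R  →  V² + fR·V − fR·V_g = 0
With fR = 7.94×10⁻⁵ × 1589×10³ m = 126 m/s:
V = [−fR + √((fR)² + 4 fR V_g)]/2 = [−126 + √(126² + 4×126×22.8)]/2 = 19.7 m/s
Subgeostrophic (V < V_g = 22.8 m/s), as expected around a low.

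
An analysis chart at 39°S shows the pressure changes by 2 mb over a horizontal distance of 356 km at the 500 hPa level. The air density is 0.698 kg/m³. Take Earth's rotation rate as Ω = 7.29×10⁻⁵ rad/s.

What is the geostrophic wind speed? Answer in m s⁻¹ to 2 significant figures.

Coriolis parameter at 39°S:
f = 2Ω sin φ = 2 × 7.29×10⁻⁵ × sin 39° = 9.18×10⁻⁵ s⁻¹
Pressure gradient: |∂P/∂n| = 200 Pa / 356000 m = 5.62×10⁻⁴ Pa/m
Geostrophic balance (pressure-gradient force = Coriolis force):
V_g = (1/(fρ)) |∂P/∂n| = 5.62×10⁻⁴ / (9.18×10⁻⁵ × 0.698) = 8.77 m/s

8.8 m s⁻¹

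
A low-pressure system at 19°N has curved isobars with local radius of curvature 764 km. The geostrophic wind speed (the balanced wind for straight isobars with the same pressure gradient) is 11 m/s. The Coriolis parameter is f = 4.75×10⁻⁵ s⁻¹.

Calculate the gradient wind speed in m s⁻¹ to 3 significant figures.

Around a low, centrifugal force acts outward with Coriolis, so pressure-gradient force balances both:
(1/ρ)|∂P/∂n| = fV + V²/R  →  V² + fR·V − fR·V_g = 0
With fR = 4.75×10⁻⁵ × 764×10³ m = 36.3 m/s:
V = [−fR + √((fR)² + 4 fR V_g)]/2 = [−36.3 + √(36.3² + 4×36.3×11)]/2 = 8.84 m/s
Subgeostrophic (V < V_g = 11 m/s), as expected around a low.

8.84 m s⁻¹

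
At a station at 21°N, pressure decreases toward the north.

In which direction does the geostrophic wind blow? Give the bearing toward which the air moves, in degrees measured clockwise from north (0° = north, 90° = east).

090°

The pressure-gradient force points toward the north (bearing 000°).
Geostrophic balance: in the Northern Hemisphere the Coriolis force deflects motion to the right, so the geostrophic wind blows 90° to the right of the pressure-gradient force (low pressure on the left).
Rotating 000° by 90° clockwise gives 090° — the wind blows toward the east.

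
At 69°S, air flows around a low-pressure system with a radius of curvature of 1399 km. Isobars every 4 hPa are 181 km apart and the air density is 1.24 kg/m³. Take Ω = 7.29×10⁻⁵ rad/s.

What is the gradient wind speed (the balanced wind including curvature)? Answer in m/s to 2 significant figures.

12 m/s

Coriolis parameter at 69°S:
f = 2Ω sin φ = 2 × 7.29×10⁻⁵ × sin 69° = 1.36×10⁻⁴ s⁻¹
Pressure gradient: |∂P/∂n| = 400 Pa / 181000 m = 2.21×10⁻³ Pa/m
Geostrophic speed: V_g = |∂P/∂n|/(fρ) = 2.21×10⁻³/(1.36×10⁻⁴ × 1.24) = 13.1 m/s
Around a low, centrifugal force acts outward with Coriolis, so pressure-gradient force balances both:
(1/ρ)|∂P/∂n| = fV + V²/R  →  V² + fR·V − fR·V_g = 0
With fR = 1.36×10⁻⁴ × 1399×10³ m = 190 m/s:
V = [−fR + √((fR)² + 4 fR V_g)]/2 = [−190 + √(190² + 4×190×13.1)]/2 = 12.3 m/s
Subgeostrophic (V < V_g = 13.1 m/s), as expected around a low.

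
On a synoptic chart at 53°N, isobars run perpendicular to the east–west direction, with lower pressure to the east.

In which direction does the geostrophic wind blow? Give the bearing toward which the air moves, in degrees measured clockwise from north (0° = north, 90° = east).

The pressure-gradient force points toward the east (bearing 090°).
Geostrophic balance: in the Northern Hemisphere the Coriolis force deflects motion to the right, so the geostrophic wind blows 90° to the right of the pressure-gradient force (low pressure on the left).
Rotating 090° by 90° clockwise gives 180° — the wind blows toward the south.

180°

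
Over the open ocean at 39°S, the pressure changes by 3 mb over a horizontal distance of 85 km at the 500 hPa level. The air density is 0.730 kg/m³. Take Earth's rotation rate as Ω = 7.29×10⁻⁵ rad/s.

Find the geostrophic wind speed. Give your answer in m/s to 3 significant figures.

52.7 m/s

Coriolis parameter at 39°S:
f = 2Ω sin φ = 2 × 7.29×10⁻⁵ × sin 39° = 9.18×10⁻⁵ s⁻¹
Pressure gradient: |∂P/∂n| = 300 Pa / 85000 m = 3.53×10⁻³ Pa/m
Geostrophic balance (pressure-gradient force = Coriolis force):
V_g = (1/(fρ)) |∂P/∂n| = 3.53×10⁻³ / (9.18×10⁻⁵ × 0.730) = 52.7 m/s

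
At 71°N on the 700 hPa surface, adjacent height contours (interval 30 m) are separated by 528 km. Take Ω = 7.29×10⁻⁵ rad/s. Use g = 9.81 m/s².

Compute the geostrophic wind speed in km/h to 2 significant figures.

15 km/h

Coriolis parameter at 71°N:
f = 2Ω sin φ = 2 × 7.29×10⁻⁵ × sin 71° = 1.38×10⁻⁴ s⁻¹
Height gradient: |∂Z/∂n| = 30 m / 528000 m = 5.68×10⁻⁵
On a pressure surface, geostrophic balance gives V_g = (g/f)|∂Z/∂n|:
V_g = 9.81 × 5.68×10⁻⁵ / 1.38×10⁻⁴ = 4.04 m/s
Converting: 4.04 m/s × 3.6 = 15 km/h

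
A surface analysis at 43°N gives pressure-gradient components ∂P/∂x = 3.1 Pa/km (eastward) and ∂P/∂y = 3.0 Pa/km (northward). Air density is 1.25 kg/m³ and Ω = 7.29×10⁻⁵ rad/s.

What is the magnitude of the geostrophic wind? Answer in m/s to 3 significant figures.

34.7 m/s

Coriolis parameter at 43°N:
f = 2Ω sin φ = 2 × 7.29×10⁻⁵ × sin 43° = 9.94×10⁻⁵ s⁻¹
Component geostrophic relations (x east, y north):
u_g = −(1/(fρ)) ∂P/∂y,  v_g = (1/(fρ)) ∂P/∂x
u_g = −(3.0×10⁻³)/(9.94×10⁻⁵ × 1.25) = −24.1 m/s;  v_g = (3.1×10⁻³)/(9.94×10⁻⁵ × 1.25) = 24.9 m/s
|V_g| = √(u_g² + v_g²) = 34.7 m/s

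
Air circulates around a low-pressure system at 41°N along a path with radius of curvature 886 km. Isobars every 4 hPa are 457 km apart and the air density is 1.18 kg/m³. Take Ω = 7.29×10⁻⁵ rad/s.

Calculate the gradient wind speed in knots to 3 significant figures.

13.9 knots

Coriolis parameter at 41°N:
f = 2Ω sin φ = 2 × 7.29×10⁻⁵ × sin 41° = 9.57×10⁻⁵ s⁻¹
Pressure gradient: |∂P/∂n| = 400 Pa / 457000 m = 8.75×10⁻⁴ Pa/m
Geostrophic speed: V_g = |∂P/∂n|/(fρ) = 8.75×10⁻⁴/(9.57×10⁻⁵ × 1.18) = 7.75 m/s
Around a low, centrifugal force acts outward with Coriolis, so pressure-gradient force balances both:
(1/ρ)|∂P/∂n| = fV + V²/R  →  V² + fR·V − fR·V_g = 0
With fR = 9.57×10⁻⁵ × 886×10³ m = 84.7 m/s:
V = [−fR + √((fR)² + 4 fR V_g)]/2 = [−84.7 + √(84.7² + 4×84.7×7.75)]/2 = 7.15 m/s
Subgeostrophic (V < V_g = 7.75 m/s), as expected around a low.
Converting: 7.15 m/s × 1.944 = 13.9 knots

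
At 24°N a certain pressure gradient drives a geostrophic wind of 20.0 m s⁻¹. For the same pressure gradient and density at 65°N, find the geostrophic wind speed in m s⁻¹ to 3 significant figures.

With the same pressure gradient and density, V_g ∝ 1/f ∝ 1/sin φ.
V₂ = V₁ · sin φ₁ / sin φ₂ = 20.0 × sin 24° / sin 65°
V₂ = 20.0 × 0.4067/0.9063 = 8.98 m s⁻¹

8.98 m s⁻¹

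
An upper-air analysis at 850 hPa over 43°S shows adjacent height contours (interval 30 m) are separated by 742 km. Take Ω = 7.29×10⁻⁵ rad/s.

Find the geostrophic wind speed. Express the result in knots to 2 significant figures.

7.8 knots

Coriolis parameter at 43°S:
f = 2Ω sin φ = 2 × 7.29×10⁻⁵ × sin 43° = 9.94×10⁻⁵ s⁻¹
Height gradient: |∂Z/∂n| = 30 m / 742000 m = 4.04×10⁻⁵
On a pressure surface, geostrophic balance gives V_g = (g/f)|∂Z/∂n|:
V_g = 9.81 × 4.04×10⁻⁵ / 9.94×10⁻⁵ = 3.99 m/s
Converting: 3.99 m/s × 1.944 = 7.8 knots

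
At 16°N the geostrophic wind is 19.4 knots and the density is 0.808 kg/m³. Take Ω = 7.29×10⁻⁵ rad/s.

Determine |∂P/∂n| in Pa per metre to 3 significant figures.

Coriolis parameter at 16°N:
f = 2Ω sin φ = 2 × 7.29×10⁻⁵ × sin 16° = 4.02×10⁻⁵ s⁻¹
Wind speed in SI: 19.4 knots = 9.98 m/s
Geostrophic balance rearranged: |∂P/∂n| = f ρ V_g
|∂P/∂n| = 4.02×10⁻⁵ × 0.808 × 9.98 = 3.24×10⁻⁴ Pa/m

3.24×10⁻⁴ Pa/m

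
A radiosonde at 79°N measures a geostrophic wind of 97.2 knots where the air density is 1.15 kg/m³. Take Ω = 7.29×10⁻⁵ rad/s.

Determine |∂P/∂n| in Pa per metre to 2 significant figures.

8.2×10⁻³ Pa/m

Coriolis parameter at 79°N:
f = 2Ω sin φ = 2 × 7.29×10⁻⁵ × sin 79° = 1.43×10⁻⁴ s⁻¹
Wind speed in SI: 97.2 knots = 50.0 m/s
Geostrophic balance rearranged: |∂P/∂n| = f ρ V_g
|∂P/∂n| = 1.43×10⁻⁴ × 1.15 × 50.0 = 8.23×10⁻³ Pa/m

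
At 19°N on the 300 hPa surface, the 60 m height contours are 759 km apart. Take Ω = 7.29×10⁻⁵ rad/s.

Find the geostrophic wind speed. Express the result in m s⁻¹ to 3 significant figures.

16.3 m s⁻¹

Coriolis parameter at 19°N:
f = 2Ω sin φ = 2 × 7.29×10⁻⁵ × sin 19° = 4.75×10⁻⁵ s⁻¹
Height gradient: |∂Z/∂n| = 60 m / 759000 m = 7.91×10⁻⁵
On a pressure surface, geostrophic balance gives V_g = (g/f)|∂Z/∂n|:
V_g = 9.81 × 7.91×10⁻⁵ / 4.75×10⁻⁵ = 16.3 m/s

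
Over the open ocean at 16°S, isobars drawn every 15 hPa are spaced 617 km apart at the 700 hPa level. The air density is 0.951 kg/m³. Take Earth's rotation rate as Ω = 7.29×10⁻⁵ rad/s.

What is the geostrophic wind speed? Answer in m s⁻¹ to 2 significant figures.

64 m s⁻¹

Coriolis parameter at 16°S:
f = 2Ω sin φ = 2 × 7.29×10⁻⁵ × sin 16° = 4.02×10⁻⁵ s⁻¹
Pressure gradient: |∂P/∂n| = 1500 Pa / 617000 m = 2.43×10⁻³ Pa/m
Geostrophic balance (pressure-gradient force = Coriolis force):
V_g = (1/(fρ)) |∂P/∂n| = 2.43×10⁻³ / (4.02×10⁻⁵ × 0.951) = 63.6 m/s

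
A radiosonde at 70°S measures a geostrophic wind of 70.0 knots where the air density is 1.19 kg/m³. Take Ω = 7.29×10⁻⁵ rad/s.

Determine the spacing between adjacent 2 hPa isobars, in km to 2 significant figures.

Coriolis parameter at 70°S:
f = 2Ω sin φ = 2 × 7.29×10⁻⁵ × sin 70° = 1.37×10⁻⁴ s⁻¹
Wind speed in SI: 70.0 knots = 36.0 m/s
Geostrophic balance rearranged: |∂P/∂n| = f ρ V_g
|∂P/∂n| = 1.37×10⁻⁴ × 1.19 × 36.0 = 5.87×10⁻³ Pa/m
Isobar spacing: Δn = ΔP/|∂P/∂n| = 200 Pa / 5.87×10⁻³ Pa/m = 34065 m ≈ 34 km

34 km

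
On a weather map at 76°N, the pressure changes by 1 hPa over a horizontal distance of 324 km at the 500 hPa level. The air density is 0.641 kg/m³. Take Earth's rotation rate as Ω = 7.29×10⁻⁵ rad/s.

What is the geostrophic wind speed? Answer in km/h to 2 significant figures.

Coriolis parameter at 76°N:
f = 2Ω sin φ = 2 × 7.29×10⁻⁵ × sin 76° = 1.41×10⁻⁴ s⁻¹
Pressure gradient: |∂P/∂n| = 100 Pa / 324000 m = 3.09×10⁻⁴ Pa/m
Geostrophic balance (pressure-gradient force = Coriolis force):
V_g = (1/(fρ)) |∂P/∂n| = 3.09×10⁻⁴ / (1.41×10⁻⁴ × 0.641) = 3.40 m/s
Converting: 3.40 m/s × 3.6 = 12 km/h

12 km/h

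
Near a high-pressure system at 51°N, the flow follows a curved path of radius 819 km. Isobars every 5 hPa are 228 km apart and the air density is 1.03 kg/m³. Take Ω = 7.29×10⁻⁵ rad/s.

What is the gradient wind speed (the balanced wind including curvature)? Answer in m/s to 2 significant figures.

Coriolis parameter at 51°N:
f = 2Ω sin φ = 2 × 7.29×10⁻⁵ × sin 51° = 1.13×10⁻⁴ s⁻¹
Pressure gradient: |∂P/∂n| = 500 Pa / 228000 m = 2.19×10⁻³ Pa/m
Geostrophic speed: V_g = |∂P/∂n|/(fρ) = 2.19×10⁻³/(1.13×10⁻⁴ × 1.03) = 18.8 m/s
Around a high, pressure-gradient force acts outward with centrifugal, so Coriolis balances both:
fV = (1/ρ)|∂P/∂n| + V²/R  →  V² − fR·V + fR·V_g = 0
With fR = 1.13×10⁻⁴ × 819×10³ m = 92.8 m/s:
V = [fR − √((fR)² − 4 fR V_g)]/2 = [92.8 − √(92.8² − 4×92.8×18.8)]/2 = 26.2 m/s
Supergeostrophic (V > V_g = 18.8 m/s), as expected around a high.

26 m/s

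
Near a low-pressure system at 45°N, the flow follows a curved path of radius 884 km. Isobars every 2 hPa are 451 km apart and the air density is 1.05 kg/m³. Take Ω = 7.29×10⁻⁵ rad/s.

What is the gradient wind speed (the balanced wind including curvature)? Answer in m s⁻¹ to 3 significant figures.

3.93 m s⁻¹

Coriolis parameter at 45°N:
f = 2Ω sin φ = 2 × 7.29×10⁻⁵ × sin 45° = 1.03×10⁻⁴ s⁻¹
Pressure gradient: |∂P/∂n| = 200 Pa / 451000 m = 4.43×10⁻⁴ Pa/m
Geostrophic speed: V_g = |∂P/∂n|/(fρ) = 4.43×10⁻⁴/(1.03×10⁻⁴ × 1.05) = 4.10 m/s
Around a low, centrifugal force acts outward with Coriolis, so pressure-gradient force balances both:
(1/ρ)|∂P/∂n| = fV + V²/R  →  V² + fR·V − fR·V_g = 0
With fR = 1.03×10⁻⁴ × 884×10³ m = 91.1 m/s:
V = [−fR + √((fR)² + 4 fR V_g)]/2 = [−91.1 + √(91.1² + 4×91.1×4.1)]/2 = 3.93 m/s
Subgeostrophic (V < V_g = 4.1 m/s), as expected around a low.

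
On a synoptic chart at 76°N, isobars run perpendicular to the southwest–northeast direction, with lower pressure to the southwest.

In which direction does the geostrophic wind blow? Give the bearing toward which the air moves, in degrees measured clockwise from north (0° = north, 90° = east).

The pressure-gradient force points toward the southwest (bearing 225°).
Geostrophic balance: in the Northern Hemisphere the Coriolis force deflects motion to the right, so the geostrophic wind blows 90° to the right of the pressure-gradient force (low pressure on the left).
Rotating 225° by 90° clockwise gives 315° — the wind blows toward the northwest.

315°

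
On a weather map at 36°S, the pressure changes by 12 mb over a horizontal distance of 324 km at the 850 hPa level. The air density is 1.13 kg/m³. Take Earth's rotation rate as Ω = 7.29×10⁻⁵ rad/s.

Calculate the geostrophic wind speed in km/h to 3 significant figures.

Coriolis parameter at 36°S:
f = 2Ω sin φ = 2 × 7.29×10⁻⁵ × sin 36° = 8.57×10⁻⁵ s⁻¹
Pressure gradient: |∂P/∂n| = 1200 Pa / 324000 m = 3.70×10⁻³ Pa/m
Geostrophic balance (pressure-gradient force = Coriolis force):
V_g = (1/(fρ)) |∂P/∂n| = 3.70×10⁻³ / (8.57×10⁻⁵ × 1.13) = 38.2 m/s
Converting: 38.2 m/s × 3.6 = 138 km/h

138 km/h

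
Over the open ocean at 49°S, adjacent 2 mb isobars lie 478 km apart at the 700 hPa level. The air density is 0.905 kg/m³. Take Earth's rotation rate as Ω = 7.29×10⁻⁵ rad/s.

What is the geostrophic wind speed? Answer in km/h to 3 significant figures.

15.1 km/h

Coriolis parameter at 49°S:
f = 2Ω sin φ = 2 × 7.29×10⁻⁵ × sin 49° = 1.10×10⁻⁴ s⁻¹
Pressure gradient: |∂P/∂n| = 200 Pa / 478000 m = 4.18×10⁻⁴ Pa/m
Geostrophic balance (pressure-gradient force = Coriolis force):
V_g = (1/(fρ)) |∂P/∂n| = 4.18×10⁻⁴ / (1.10×10⁻⁴ × 0.905) = 4.20 m/s
Converting: 4.20 m/s × 3.6 = 15.1 km/h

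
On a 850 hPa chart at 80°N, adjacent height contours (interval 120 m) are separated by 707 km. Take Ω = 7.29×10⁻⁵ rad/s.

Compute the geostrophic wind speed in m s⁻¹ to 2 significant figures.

Coriolis parameter at 80°N:
f = 2Ω sin φ = 2 × 7.29×10⁻⁵ × sin 80° = 1.44×10⁻⁴ s⁻¹
Height gradient: |∂Z/∂n| = 120 m / 707000 m = 1.70×10⁻⁴
On a pressure surface, geostrophic balance gives V_g = (g/f)|∂Z/∂n|:
V_g = 9.81 × 1.70×10⁻⁴ / 1.44×10⁻⁴ = 11.6 m/s

12 m s⁻¹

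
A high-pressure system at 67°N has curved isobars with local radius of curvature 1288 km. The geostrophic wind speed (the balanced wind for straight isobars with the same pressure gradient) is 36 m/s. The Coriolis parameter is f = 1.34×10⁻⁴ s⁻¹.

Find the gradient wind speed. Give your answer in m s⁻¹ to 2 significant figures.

Around a high, pressure-gradient force acts outward with centrifugal, so Coriolis balances both:
fV = (1/ρ)|∂P/∂n| + V²/R  →  V² − fR·V + fR·V_g = 0
With fR = 1.34×10⁻⁴ × 1288×10³ m = 173 m/s:
V = [fR − √((fR)² − 4 fR V_g)]/2 = [173 − √(173² − 4×173×36)]/2 = 51.2 m/s
Supergeostrophic (V > V_g = 36 m/s), as expected around a high.

51 m s⁻¹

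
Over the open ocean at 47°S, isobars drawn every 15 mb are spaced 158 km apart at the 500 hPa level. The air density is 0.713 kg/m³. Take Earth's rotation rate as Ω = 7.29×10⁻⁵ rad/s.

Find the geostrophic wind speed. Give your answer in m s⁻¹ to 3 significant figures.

125 m s⁻¹

Coriolis parameter at 47°S:
f = 2Ω sin φ = 2 × 7.29×10⁻⁵ × sin 47° = 1.07×10⁻⁴ s⁻¹
Pressure gradient: |∂P/∂n| = 1500 Pa / 158000 m = 9.49×10⁻³ Pa/m
Geostrophic balance (pressure-gradient force = Coriolis force):
V_g = (1/(fρ)) |∂P/∂n| = 9.49×10⁻³ / (1.07×10⁻⁴ × 0.713) = 125 m/s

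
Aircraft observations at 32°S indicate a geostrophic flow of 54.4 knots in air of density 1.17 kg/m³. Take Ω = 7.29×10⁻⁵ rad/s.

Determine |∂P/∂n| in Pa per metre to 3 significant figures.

Coriolis parameter at 32°S:
f = 2Ω sin φ = 2 × 7.29×10⁻⁵ × sin 32° = 7.73×10⁻⁵ s⁻¹
Wind speed in SI: 54.4 knots = 28.0 m/s
Geostrophic balance rearranged: |∂P/∂n| = f ρ V_g
|∂P/∂n| = 7.73×10⁻⁵ × 1.17 × 28.0 = 2.53×10⁻³ Pa/m

2.53×10⁻³ Pa/m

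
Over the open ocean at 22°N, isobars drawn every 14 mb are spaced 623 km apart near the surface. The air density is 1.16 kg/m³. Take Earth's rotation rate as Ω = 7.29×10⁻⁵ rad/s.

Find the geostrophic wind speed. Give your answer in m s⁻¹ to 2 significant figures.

Coriolis parameter at 22°N:
f = 2Ω sin φ = 2 × 7.29×10⁻⁵ × sin 22° = 5.46×10⁻⁵ s⁻¹
Pressure gradient: |∂P/∂n| = 1400 Pa / 623000 m = 2.25×10⁻³ Pa/m
Geostrophic balance (pressure-gradient force = Coriolis force):
V_g = (1/(fρ)) |∂P/∂n| = 2.25×10⁻³ / (5.46×10⁻⁵ × 1.16) = 35.5 m/s

35 m s⁻¹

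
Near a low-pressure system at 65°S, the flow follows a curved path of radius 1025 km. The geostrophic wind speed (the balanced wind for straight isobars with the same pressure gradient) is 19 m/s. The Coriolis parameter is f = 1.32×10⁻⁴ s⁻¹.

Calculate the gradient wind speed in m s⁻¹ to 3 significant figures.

16.9 m s⁻¹

Around a low, centrifugal force acts outward with Coriolis, so pressure-gradient force balances both:
(1/ρ)|∂P/∂n| = fV + V²/R  →  V² + fR·V − fR·V_g = 0
With fR = 1.32×10⁻⁴ × 1025×10³ m = 135 m/s:
V = [−fR + √((fR)² + 4 fR V_g)]/2 = [−135 + √(135² + 4×135×19)]/2 = 16.9 m/s
Subgeostrophic (V < V_g = 19 m/s), as expected around a low.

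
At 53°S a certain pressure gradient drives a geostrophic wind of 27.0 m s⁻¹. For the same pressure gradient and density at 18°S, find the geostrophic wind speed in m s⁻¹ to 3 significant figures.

69.8 m s⁻¹

With the same pressure gradient and density, V_g ∝ 1/f ∝ 1/sin φ.
V₂ = V₁ · sin φ₁ / sin φ₂ = 27.0 × sin 53° / sin 18°
V₂ = 27.0 × 0.7986/0.3090 = 69.8 m s⁻¹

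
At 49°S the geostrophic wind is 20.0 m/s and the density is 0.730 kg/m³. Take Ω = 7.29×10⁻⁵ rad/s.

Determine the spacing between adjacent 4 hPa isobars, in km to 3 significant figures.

249 km

Coriolis parameter at 49°S:
f = 2Ω sin φ = 2 × 7.29×10⁻⁵ × sin 49° = 1.10×10⁻⁴ s⁻¹
Geostrophic balance rearranged: |∂P/∂n| = f ρ V_g
|∂P/∂n| = 1.10×10⁻⁴ × 0.730 × 20.0 = 1.61×10⁻³ Pa/m
Isobar spacing: Δn = ΔP/|∂P/∂n| = 400 Pa / 1.61×10⁻³ Pa/m = 248983 m ≈ 249 km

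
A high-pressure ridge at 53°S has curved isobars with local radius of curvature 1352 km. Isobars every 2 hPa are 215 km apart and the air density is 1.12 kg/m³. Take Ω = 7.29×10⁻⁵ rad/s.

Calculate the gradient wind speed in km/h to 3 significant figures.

Coriolis parameter at 53°S:
f = 2Ω sin φ = 2 × 7.29×10⁻⁵ × sin 53° = 1.16×10⁻⁴ s⁻¹
Pressure gradient: |∂P/∂n| = 200 Pa / 215000 m = 9.30×10⁻⁴ Pa/m
Geostrophic speed: V_g = |∂P/∂n|/(fρ) = 9.30×10⁻⁴/(1.16×10⁻⁴ × 1.12) = 7.13 m/s
Around a high, pressure-gradient force acts outward with centrifugal, so Coriolis balances both:
fV = (1/ρ)|∂P/∂n| + V²/R  →  V² − fR·V + fR·V_g = 0
With fR = 1.16×10⁻⁴ × 1352×10³ m = 157 m/s:
V = [fR − √((fR)² − 4 fR V_g)]/2 = [157 − √(157² − 4×157×7.13)]/2 = 7.49 m/s
Supergeostrophic (V > V_g = 7.13 m/s), as expected around a high.
Converting: 7.49 m/s × 3.6 = 27.0 km/h

27.0 km/h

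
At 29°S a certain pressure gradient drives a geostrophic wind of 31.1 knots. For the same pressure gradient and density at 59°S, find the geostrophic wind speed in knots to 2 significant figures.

With the same pressure gradient and density, V_g ∝ 1/f ∝ 1/sin φ.
V₂ = V₁ · sin φ₁ / sin φ₂ = 31.1 × sin 29° / sin 59°
V₂ = 31.1 × 0.4848/0.8572 = 18 knots

18 knots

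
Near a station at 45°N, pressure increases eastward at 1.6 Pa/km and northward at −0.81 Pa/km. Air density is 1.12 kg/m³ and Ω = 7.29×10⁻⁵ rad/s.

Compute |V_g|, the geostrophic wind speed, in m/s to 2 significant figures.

Coriolis parameter at 45°N:
f = 2Ω sin φ = 2 × 7.29×10⁻⁵ × sin 45° = 1.03×10⁻⁴ s⁻¹
Component geostrophic relations (x east, y north):
u_g = −(1/(fρ)) ∂P/∂y,  v_g = (1/(fρ)) ∂P/∂x
u_g = −(−0.81×10⁻³)/(1.03×10⁻⁴ × 1.12) = 7.01 m/s;  v_g = (1.6×10⁻³)/(1.03×10⁻⁴ × 1.12) = 13.9 m/s
|V_g| = √(u_g² + v_g²) = 15.5 m/s

16 m/s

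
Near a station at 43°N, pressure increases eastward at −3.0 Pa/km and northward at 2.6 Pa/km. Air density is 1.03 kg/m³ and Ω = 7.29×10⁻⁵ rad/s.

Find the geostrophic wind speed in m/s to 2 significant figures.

Coriolis parameter at 43°N:
f = 2Ω sin φ = 2 × 7.29×10⁻⁵ × sin 43° = 9.94×10⁻⁵ s⁻¹
Component geostrophic relations (x east, y north):
u_g = −(1/(fρ)) ∂P/∂y,  v_g = (1/(fρ)) ∂P/∂x
u_g = −(2.6×10⁻³)/(9.94×10⁻⁵ × 1.03) = −25.4 m/s;  v_g = (−3.0×10⁻³)/(9.94×10⁻⁵ × 1.03) = −29.3 m/s
|V_g| = √(u_g² + v_g²) = 38.8 m/s

39 m/s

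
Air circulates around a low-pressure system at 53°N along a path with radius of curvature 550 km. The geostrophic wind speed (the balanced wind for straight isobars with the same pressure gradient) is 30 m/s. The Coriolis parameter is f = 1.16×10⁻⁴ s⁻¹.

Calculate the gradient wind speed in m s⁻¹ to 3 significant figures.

Around a low, centrifugal force acts outward with Coriolis, so pressure-gradient force balances both:
(1/ρ)|∂P/∂n| = fV + V²/R  →  V² + fR·V − fR·V_g = 0
With fR = 1.16×10⁻⁴ × 550×10³ m = 63.8 m/s:
V = [−fR + √((fR)² + 4 fR V_g)]/2 = [−63.8 + √(63.8² + 4×63.8×30)]/2 = 22.2 m/s
Subgeostrophic (V < V_g = 30 m/s), as expected around a low.

22.2 m s⁻¹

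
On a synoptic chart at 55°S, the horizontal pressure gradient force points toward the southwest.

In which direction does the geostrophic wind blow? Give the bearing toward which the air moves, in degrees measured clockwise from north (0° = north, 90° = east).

The pressure-gradient force points toward the southwest (bearing 225°).
Geostrophic balance: in the Southern Hemisphere the Coriolis force deflects motion to the left, so the geostrophic wind blows 90° to the left of the pressure-gradient force (low pressure on the right).
Rotating 225° by 90° counterclockwise gives 135° — the wind blows toward the southeast.

135°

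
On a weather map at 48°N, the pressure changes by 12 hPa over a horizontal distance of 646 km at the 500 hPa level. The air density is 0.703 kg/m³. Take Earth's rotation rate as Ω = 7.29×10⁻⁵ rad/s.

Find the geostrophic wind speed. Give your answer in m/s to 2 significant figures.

24 m/s

Coriolis parameter at 48°N:
f = 2Ω sin φ = 2 × 7.29×10⁻⁵ × sin 48° = 1.08×10⁻⁴ s⁻¹
Pressure gradient: |∂P/∂n| = 1200 Pa / 646000 m = 1.86×10⁻³ Pa/m
Geostrophic balance (pressure-gradient force = Coriolis force):
V_g = (1/(fρ)) |∂P/∂n| = 1.86×10⁻³ / (1.08×10⁻⁴ × 0.703) = 24.4 m/s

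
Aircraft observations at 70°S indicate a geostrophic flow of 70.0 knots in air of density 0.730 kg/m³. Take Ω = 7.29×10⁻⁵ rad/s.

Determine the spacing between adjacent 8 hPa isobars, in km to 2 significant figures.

220 km

Coriolis parameter at 70°S:
f = 2Ω sin φ = 2 × 7.29×10⁻⁵ × sin 70° = 1.37×10⁻⁴ s⁻¹
Wind speed in SI: 70.0 knots = 36.0 m/s
Geostrophic balance rearranged: |∂P/∂n| = f ρ V_g
|∂P/∂n| = 1.37×10⁻⁴ × 0.730 × 36.0 = 3.60×10⁻³ Pa/m
Isobar spacing: Δn = ΔP/|∂P/∂n| = 800 Pa / 3.60×10⁻³ Pa/m = 222120 m ≈ 220 km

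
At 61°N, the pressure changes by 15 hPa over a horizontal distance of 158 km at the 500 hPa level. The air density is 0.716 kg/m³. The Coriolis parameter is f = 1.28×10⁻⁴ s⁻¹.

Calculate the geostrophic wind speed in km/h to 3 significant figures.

Pressure gradient: |∂P/∂n| = 1500 Pa / 158000 m = 9.49×10⁻³ Pa/m
Geostrophic balance (pressure-gradient force = Coriolis force):
V_g = (1/(fρ)) |∂P/∂n| = 9.49×10⁻³ / (1.28×10⁻⁴ × 0.716) = 104 m/s
Converting: 104 m/s × 3.6 = 373 km/h

373 km/h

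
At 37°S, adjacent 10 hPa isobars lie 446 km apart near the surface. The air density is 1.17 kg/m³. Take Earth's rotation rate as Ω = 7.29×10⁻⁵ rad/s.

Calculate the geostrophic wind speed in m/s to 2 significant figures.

22 m/s

Coriolis parameter at 37°S:
f = 2Ω sin φ = 2 × 7.29×10⁻⁵ × sin 37° = 8.77×10⁻⁵ s⁻¹
Pressure gradient: |∂P/∂n| = 1000 Pa / 446000 m = 2.24×10⁻³ Pa/m
Geostrophic balance (pressure-gradient force = Coriolis force):
V_g = (1/(fρ)) |∂P/∂n| = 2.24×10⁻³ / (8.77×10⁻⁵ × 1.17) = 21.8 m/s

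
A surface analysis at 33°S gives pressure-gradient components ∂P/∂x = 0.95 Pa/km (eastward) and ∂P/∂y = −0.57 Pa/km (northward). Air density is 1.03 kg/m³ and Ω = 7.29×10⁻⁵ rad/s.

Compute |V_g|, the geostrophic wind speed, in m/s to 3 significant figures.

13.5 m/s

Coriolis parameter at 33°S:
f = 2Ω sin φ = 2 × 7.29×10⁻⁵ × sin 33° = 7.94×10⁻⁵ s⁻¹
In the Southern Hemisphere f is negative: f = −7.94×10⁻⁵ s⁻¹.
Component geostrophic relations (x east, y north):
u_g = −(1/(fρ)) ∂P/∂y,  v_g = (1/(fρ)) ∂P/∂x
u_g = −(−0.57×10⁻³)/(−7.94×10⁻⁵ × 1.03) = −6.97 m/s;  v_g = (0.95×10⁻³)/(−7.94×10⁻⁵ × 1.03) = −11.6 m/s
|V_g| = √(u_g² + v_g²) = 13.5 m/s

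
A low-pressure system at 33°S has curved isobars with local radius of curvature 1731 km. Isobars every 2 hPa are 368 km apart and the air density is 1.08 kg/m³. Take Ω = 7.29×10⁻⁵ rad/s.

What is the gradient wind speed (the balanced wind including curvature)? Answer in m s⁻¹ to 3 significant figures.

6.07 m s⁻¹

Coriolis parameter at 33°S:
f = 2Ω sin φ = 2 × 7.29×10⁻⁵ × sin 33° = 7.94×10⁻⁵ s⁻¹
Pressure gradient: |∂P/∂n| = 200 Pa / 368000 m = 5.43×10⁻⁴ Pa/m
Geostrophic speed: V_g = |∂P/∂n|/(fρ) = 5.43×10⁻⁴/(7.94×10⁻⁵ × 1.08) = 6.34 m/s
Around a low, centrifugal force acts outward with Coriolis, so pressure-gradient force balances both:
(1/ρ)|∂P/∂n| = fV + V²/R  →  V² + fR·V − fR·V_g = 0
With fR = 7.94×10⁻⁵ × 1731×10³ m = 137 m/s:
V = [−fR + √((fR)² + 4 fR V_g)]/2 = [−137 + √(137² + 4×137×6.34)]/2 = 6.07 m/s
Subgeostrophic (V < V_g = 6.34 m/s), as expected around a low.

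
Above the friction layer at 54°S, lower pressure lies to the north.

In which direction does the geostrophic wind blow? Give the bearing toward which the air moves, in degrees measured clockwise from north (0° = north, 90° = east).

270°

The pressure-gradient force points toward the north (bearing 000°).
Geostrophic balance: in the Southern Hemisphere the Coriolis force deflects motion to the left, so the geostrophic wind blows 90° to the left of the pressure-gradient force (low pressure on the right).
Rotating 000° by 90° counterclockwise gives 270° — the wind blows toward the west.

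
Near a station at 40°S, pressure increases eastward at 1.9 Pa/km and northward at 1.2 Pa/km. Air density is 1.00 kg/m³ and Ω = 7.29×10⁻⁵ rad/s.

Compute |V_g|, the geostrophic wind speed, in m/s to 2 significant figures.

24 m/s

Coriolis parameter at 40°S:
f = 2Ω sin φ = 2 × 7.29×10⁻⁵ × sin 40° = 9.37×10⁻⁵ s⁻¹
In the Southern Hemisphere f is negative: f = −9.37×10⁻⁵ s⁻¹.
Component geostrophic relations (x east, y north):
u_g = −(1/(fρ)) ∂P/∂y,  v_g = (1/(fρ)) ∂P/∂x
u_g = −(1.2×10⁻³)/(−9.37×10⁻⁵ × 1.00) = 12.8 m/s;  v_g = (1.9×10⁻³)/(−9.37×10⁻⁵ × 1.00) = −20.3 m/s
|V_g| = √(u_g² + v_g²) = 24.0 m/s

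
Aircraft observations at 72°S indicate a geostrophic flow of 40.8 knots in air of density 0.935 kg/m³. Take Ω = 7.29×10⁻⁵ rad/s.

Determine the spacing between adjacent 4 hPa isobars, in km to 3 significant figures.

147 km

Coriolis parameter at 72°S:
f = 2Ω sin φ = 2 × 7.29×10⁻⁵ × sin 72° = 1.39×10⁻⁴ s⁻¹
Wind speed in SI: 40.8 knots = 21.0 m/s
Geostrophic balance rearranged: |∂P/∂n| = f ρ V_g
|∂P/∂n| = 1.39×10⁻⁴ × 0.935 × 21.0 = 2.72×10⁻³ Pa/m
Isobar spacing: Δn = ΔP/|∂P/∂n| = 400 Pa / 2.72×10⁻³ Pa/m = 146989 m ≈ 147 km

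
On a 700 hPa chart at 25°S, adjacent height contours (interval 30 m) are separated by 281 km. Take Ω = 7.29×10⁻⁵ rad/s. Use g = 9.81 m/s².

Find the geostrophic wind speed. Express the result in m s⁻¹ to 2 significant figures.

17 m s⁻¹

Coriolis parameter at 25°S:
f = 2Ω sin φ = 2 × 7.29×10⁻⁵ × sin 25° = 6.16×10⁻⁵ s⁻¹
Height gradient: |∂Z/∂n| = 30 m / 281000 m = 1.07×10⁻⁴
On a pressure surface, geostrophic balance gives V_g = (g/f)|∂Z/∂n|:
V_g = 9.81 × 1.07×10⁻⁴ / 6.16×10⁻⁵ = 17.0 m/s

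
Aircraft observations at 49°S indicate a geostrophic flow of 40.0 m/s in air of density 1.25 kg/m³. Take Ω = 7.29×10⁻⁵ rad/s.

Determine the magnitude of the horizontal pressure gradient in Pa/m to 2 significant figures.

Coriolis parameter at 49°S:
f = 2Ω sin φ = 2 × 7.29×10⁻⁵ × sin 49° = 1.10×10⁻⁴ s⁻¹
Geostrophic balance rearranged: |∂P/∂n| = f ρ V_g
|∂P/∂n| = 1.10×10⁻⁴ × 1.25 × 40.0 = 5.50×10⁻³ Pa/m

5.5×10⁻³ Pa/m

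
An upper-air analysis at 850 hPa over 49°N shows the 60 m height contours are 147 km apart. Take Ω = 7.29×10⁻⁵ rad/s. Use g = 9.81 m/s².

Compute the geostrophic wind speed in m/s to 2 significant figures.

36 m/s

Coriolis parameter at 49°N:
f = 2Ω sin φ = 2 × 7.29×10⁻⁵ × sin 49° = 1.10×10⁻⁴ s⁻¹
Height gradient: |∂Z/∂n| = 60 m / 147000 m = 4.08×10⁻⁴
On a pressure surface, geostrophic balance gives V_g = (g/f)|∂Z/∂n|:
V_g = 9.81 × 4.08×10⁻⁴ / 1.10×10⁻⁴ = 36.4 m/s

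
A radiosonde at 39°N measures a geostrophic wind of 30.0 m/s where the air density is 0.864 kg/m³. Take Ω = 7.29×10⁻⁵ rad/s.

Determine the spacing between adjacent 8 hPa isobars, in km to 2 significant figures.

340 km

Coriolis parameter at 39°N:
f = 2Ω sin φ = 2 × 7.29×10⁻⁵ × sin 39° = 9.18×10⁻⁵ s⁻¹
Geostrophic balance rearranged: |∂P/∂n| = f ρ V_g
|∂P/∂n| = 9.18×10⁻⁵ × 0.864 × 30.0 = 2.38×10⁻³ Pa/m
Isobar spacing: Δn = ΔP/|∂P/∂n| = 800 Pa / 2.38×10⁻³ Pa/m = 336377 m ≈ 340 km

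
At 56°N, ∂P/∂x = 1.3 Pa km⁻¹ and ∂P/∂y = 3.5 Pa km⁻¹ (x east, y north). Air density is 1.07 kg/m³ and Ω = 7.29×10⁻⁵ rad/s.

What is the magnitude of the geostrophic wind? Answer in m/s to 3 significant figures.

28.9 m/s

Coriolis parameter at 56°N:
f = 2Ω sin φ = 2 × 7.29×10⁻⁵ × sin 56° = 1.21×10⁻⁴ s⁻¹
Component geostrophic relations (x east, y north):
u_g = −(1/(fρ)) ∂P/∂y,  v_g = (1/(fρ)) ∂P/∂x
u_g = −(3.5×10⁻³)/(1.21×10⁻⁴ × 1.07) = −27.1 m/s;  v_g = (1.3×10⁻³)/(1.21×10⁻⁴ × 1.07) = 10.1 m/s
|V_g| = √(u_g² + v_g²) = 28.9 m/s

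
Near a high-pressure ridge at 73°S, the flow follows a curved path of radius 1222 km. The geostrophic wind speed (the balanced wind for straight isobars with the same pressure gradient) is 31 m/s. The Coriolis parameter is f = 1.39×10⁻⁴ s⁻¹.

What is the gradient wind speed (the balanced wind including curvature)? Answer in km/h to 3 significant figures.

Around a high, pressure-gradient force acts outward with centrifugal, so Coriolis balances both:
fV = (1/ρ)|∂P/∂n| + V²/R  →  V² − fR·V + fR·V_g = 0
With fR = 1.39×10⁻⁴ × 1222×10³ m = 170 m/s:
V = [fR − √((fR)² − 4 fR V_g)]/2 = [170 − √(170² − 4×170×31)]/2 = 40.8 m/s
Supergeostrophic (V > V_g = 31 m/s), as expected around a high.
Converting: 40.8 m/s × 3.6 = 147 km/h

147 km/h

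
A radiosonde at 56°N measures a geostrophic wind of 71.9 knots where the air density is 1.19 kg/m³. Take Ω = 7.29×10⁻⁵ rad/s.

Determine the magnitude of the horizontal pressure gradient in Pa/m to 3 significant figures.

Coriolis parameter at 56°N:
f = 2Ω sin φ = 2 × 7.29×10⁻⁵ × sin 56° = 1.21×10⁻⁴ s⁻¹
Wind speed in SI: 71.9 knots = 37.0 m/s
Geostrophic balance rearranged: |∂P/∂n| = f ρ V_g
|∂P/∂n| = 1.21×10⁻⁴ × 1.19 × 37.0 = 5.32×10⁻³ Pa/m

5.32×10⁻³ Pa/m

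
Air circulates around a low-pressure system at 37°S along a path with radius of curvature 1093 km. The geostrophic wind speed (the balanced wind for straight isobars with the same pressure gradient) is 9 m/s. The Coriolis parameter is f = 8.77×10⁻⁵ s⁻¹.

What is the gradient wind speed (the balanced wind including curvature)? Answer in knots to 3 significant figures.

Around a low, centrifugal force acts outward with Coriolis, so pressure-gradient force balances both:
(1/ρ)|∂P/∂n| = fV + V²/R  →  V² + fR·V − fR·V_g = 0
With fR = 8.77×10⁻⁵ × 1093×10³ m = 95.9 m/s:
V = [−fR + √((fR)² + 4 fR V_g)]/2 = [−95.9 + √(95.9² + 4×95.9×9)]/2 = 8.28 m/s
Subgeostrophic (V < V_g = 9 m/s), as expected around a low.
Converting: 8.28 m/s × 1.944 = 16.1 knots

16.1 knots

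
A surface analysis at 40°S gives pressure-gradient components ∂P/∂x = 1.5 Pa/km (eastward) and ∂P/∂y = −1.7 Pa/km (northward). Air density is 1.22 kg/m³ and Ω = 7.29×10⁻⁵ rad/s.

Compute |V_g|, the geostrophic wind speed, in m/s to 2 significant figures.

Coriolis parameter at 40°S:
f = 2Ω sin φ = 2 × 7.29×10⁻⁵ × sin 40° = 9.37×10⁻⁵ s⁻¹
In the Southern Hemisphere f is negative: f = −9.37×10⁻⁵ s⁻¹.
Component geostrophic relations (x east, y north):
u_g = −(1/(fρ)) ∂P/∂y,  v_g = (1/(fρ)) ∂P/∂x
u_g = −(−1.7×10⁻³)/(−9.37×10⁻⁵ × 1.22) = −14.9 m/s;  v_g = (1.5×10⁻³)/(−9.37×10⁻⁵ × 1.22) = −13.1 m/s
|V_g| = √(u_g² + v_g²) = 19.8 m/s

20 m/s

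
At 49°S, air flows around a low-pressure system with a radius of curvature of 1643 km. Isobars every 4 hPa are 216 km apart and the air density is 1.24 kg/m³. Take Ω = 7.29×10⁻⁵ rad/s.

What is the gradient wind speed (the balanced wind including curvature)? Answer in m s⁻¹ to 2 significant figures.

Coriolis parameter at 49°S:
f = 2Ω sin φ = 2 × 7.29×10⁻⁵ × sin 49° = 1.10×10⁻⁴ s⁻¹
Pressure gradient: |∂P/∂n| = 400 Pa / 216000 m = 1.85×10⁻³ Pa/m
Geostrophic speed: V_g = |∂P/∂n|/(fρ) = 1.85×10⁻³/(1.10×10⁻⁴ × 1.24) = 13.6 m/s
Around a low, centrifugal force acts outward with Coriolis, so pressure-gradient force balances both:
(1/ρ)|∂P/∂n| = fV + V²/R  →  V² + fR·V − fR·V_g = 0
With fR = 1.10×10⁻⁴ × 1643×10³ m = 181 m/s:
V = [−fR + √((fR)² + 4 fR V_g)]/2 = [−181 + √(181² + 4×181×13.6)]/2 = 12.7 m/s
Subgeostrophic (V < V_g = 13.6 m/s), as expected around a low.

13 m s⁻¹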